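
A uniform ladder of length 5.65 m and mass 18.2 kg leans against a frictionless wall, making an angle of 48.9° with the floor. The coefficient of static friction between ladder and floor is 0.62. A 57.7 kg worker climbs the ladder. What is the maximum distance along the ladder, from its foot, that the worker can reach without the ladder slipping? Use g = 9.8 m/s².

d ≈ 4.39 m

Take moments about the foot of the ladder.
Ladder weight 18.2×9.8 = 178.4 N acts at 2.825 m along the ladder; its horizontal arm is 2.825·cos48.9° = 1.857 m → τ = 331.3 N·m clockwise.
Worker weight 57.7×9.8 = 565.5 N at distance d → arm d·cos48.9° → τ = 565.5·d·0.6574 clockwise.
Wall normal N at the top has arm L sinθ = 4.258 m counterclockwise, so Στ = 0 gives N·4.258 = 331.3 + 371.8·d.
ΣFy = 0 ⇒ N_floor = 743.9 N, so the maximum friction is μ_s·N_floor = 0.62×743.9 = 461.2 N. ΣFx = 0 ⇒ N_wall = f, so at the slipping point N = 461.2 N.
Substituting: 461.2×4.258 = 331.3 + 371.8·d ⇒ d = (1964 − 331.3) / 371.8 = 4.39 m.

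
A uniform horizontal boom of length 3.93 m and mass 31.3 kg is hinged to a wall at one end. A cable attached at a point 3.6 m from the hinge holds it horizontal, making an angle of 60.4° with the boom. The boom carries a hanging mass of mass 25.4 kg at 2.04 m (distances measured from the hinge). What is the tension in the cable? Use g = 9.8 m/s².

T ≈ 355 N

Taking torques about the hinge:
Beam weight: 31.3 × 9.8 = 306.7 N down at 1.965 m → arm 1.965 m, τ = 306.7 × 1.965 = 602.7 N·m clockwise.
Hanging mass: 25.4 × 9.8 = 248.9 N down at 2.04 m → arm 2.04 m, τ = 248.9 × 2.04 = 507.8 N·m clockwise.
Total clockwise load moment = 1110 N·m.
The cable tension T acts at 3.6 m; only its component perpendicular to the boom, T sinθ, produces torque. sin 60.4° = 0.8695.
For rotational equilibrium, T × 3.6 × 0.8695 = 1110, so T = 1110 / 3.13 = 355 N.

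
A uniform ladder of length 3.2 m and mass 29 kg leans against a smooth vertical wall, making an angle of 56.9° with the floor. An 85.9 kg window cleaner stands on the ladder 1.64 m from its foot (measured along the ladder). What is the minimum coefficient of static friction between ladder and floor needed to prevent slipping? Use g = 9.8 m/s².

Sum moments about the foot of the ladder (the floor normal and friction both act there and drop out).
Ladder weight 29×9.8 = 284.2 N acts at 1.6 m along the ladder; its horizontal arm is 1.6·cos56.9° = 0.8738 m → τ = 248.3 N·m clockwise.
Window cleaner: 85.9×9.8 = 841.8 N at 1.64 m → arm 0.8956 m → τ = 753.9 N·m clockwise.
Wall normal N acts horizontally at the top; its moment arm is the height L sinθ = 3.2·sin56.9° = 2.681 m, counterclockwise.
For rotational equilibrium, N × 2.681 = 1002, so N = 373.7 N.
ΣFx = 0 ⇒ f = N_wall = 373.7 N. ΣFy = 0 ⇒ N_floor = 1126 N.
μ_min = f / N_floor = 373.7 / 1126 = 0.332.

μ_min ≈ 0.332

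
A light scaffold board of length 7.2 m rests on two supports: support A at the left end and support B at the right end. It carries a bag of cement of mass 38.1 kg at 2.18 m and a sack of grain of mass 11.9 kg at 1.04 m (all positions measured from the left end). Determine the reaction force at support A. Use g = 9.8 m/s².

R_A ≈ 360 N

About support B:
Bag of cement: 38.1 × 9.8 = 373.4 N down at 2.18 m → arm 5.02 m, τ = 373.4 × 5.02 = 1874 N·m counterclockwise.
Sack of grain: 11.9 × 9.8 = 116.6 N down at 1.04 m → arm 6.16 m, τ = 116.6 × 6.16 = 718.3 N·m counterclockwise.
Net load moment about support B = 2592 N·m counterclockwise.
Reaction R at support A is upward at 0 m, arm 7.2 m → moment R × 7.2 clockwise.
For rotational equilibrium, R × 7.2 = 2592, so R = 360 N.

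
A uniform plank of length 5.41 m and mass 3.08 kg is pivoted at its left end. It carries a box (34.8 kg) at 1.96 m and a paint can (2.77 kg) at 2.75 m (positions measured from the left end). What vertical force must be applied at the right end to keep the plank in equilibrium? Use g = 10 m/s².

F ≈ 156 N

Choose the left end as the axis so the unknown pivot reaction has zero arm there.
Beam weight: 3.08 × 10 = 30.8 N down at 2.705 m → arm 2.705 m, τ = 30.8 × 2.705 = 83.31 N·m clockwise.
Box: 34.8 × 10 = 348 N down at 1.96 m → arm 1.96 m, τ = 348 × 1.96 = 682.1 N·m clockwise.
Paint can: 2.77 × 10 = 27.7 N down at 2.75 m → arm 2.75 m, τ = 27.7 × 2.75 = 76.17 N·m clockwise.
Net moment of the loads = 841.6 N·m clockwise.
The upward force F acts at the right end, arm 5.41 m, giving F × 5.41 counterclockwise.
Setting net torque to zero: F × 5.41 = 841.6 → F = 841.6 / 5.41 = 156 N.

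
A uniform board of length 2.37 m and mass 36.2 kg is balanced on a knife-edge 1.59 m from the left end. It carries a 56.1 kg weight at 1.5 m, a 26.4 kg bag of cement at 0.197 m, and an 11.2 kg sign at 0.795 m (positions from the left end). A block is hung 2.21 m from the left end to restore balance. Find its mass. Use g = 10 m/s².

m ≈ 105 kg

Sum moments about the knife-edge (at 1.59 m from the left end) (the support reaction has zero arm there).
Beam weight: 36.2 × 10 = 362 N down at 1.185 m → arm 0.405 m, τ = 362 × 0.405 = 146.6 N·m counterclockwise.
Weight: 56.1 × 10 = 561 N down at 1.5 m → arm 0.09 m, τ = 561 × 0.09 = 50.49 N·m counterclockwise.
Bag of cement: 26.4 × 10 = 264 N down at 0.197 m → arm 1.393 m, τ = 264 × 1.393 = 367.8 N·m counterclockwise.
Sign: 11.2 × 10 = 112 N down at 0.795 m → arm 0.795 m, τ = 112 × 0.795 = 89.04 N·m counterclockwise.
Net moment of known loads = 653.9 N·m counterclockwise.
An unknown mass m at 2.21 m has arm 0.62 m; its moment is m·g·0.62 clockwise.
Στ = 0 ⇒ m × 10 × 0.62 = 653.9 ⇒ m = 653.9 / (10 × 0.62) = 105 kg.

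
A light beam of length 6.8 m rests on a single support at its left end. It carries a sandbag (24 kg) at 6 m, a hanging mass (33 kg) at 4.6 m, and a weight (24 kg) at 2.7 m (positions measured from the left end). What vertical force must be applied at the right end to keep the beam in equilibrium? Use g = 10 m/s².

F ≈ 530 N

Sum moments about the left end (the unknown pivot reaction has zero arm there).
Sandbag: 24 × 10 = 240 N down at 6 m → arm 6 m, τ = 240 × 6 = 1440 N·m clockwise.
Hanging mass: 33 × 10 = 330 N down at 4.6 m → arm 4.6 m, τ = 330 × 4.6 = 1518 N·m clockwise.
Weight: 24 × 10 = 240 N down at 2.7 m → arm 2.7 m, τ = 240 × 2.7 = 648 N·m clockwise.
Net moment of the loads = 3606 N·m clockwise.
The upward force F acts at the right end, arm 6.8 m, giving F × 6.8 counterclockwise.
Setting net torque to zero: F × 6.8 = 3606 → F = 3606 / 6.8 = 530 N.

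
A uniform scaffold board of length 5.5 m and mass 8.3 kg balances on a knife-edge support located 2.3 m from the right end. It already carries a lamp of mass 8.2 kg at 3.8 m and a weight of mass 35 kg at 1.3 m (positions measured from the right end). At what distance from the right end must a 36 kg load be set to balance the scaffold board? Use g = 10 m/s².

x ≈ 2.83 m from the right end

Choose the knife-edge support (at 2.3 m from the right end) as the axis so the support reaction has zero arm there.
Beam weight: 8.3 × 10 = 83 N down at 2.75 m → arm 0.45 m, τ = 83 × 0.45 = 37.35 N·m counterclockwise.
Lamp: 8.2 × 10 = 82 N down at 3.8 m → arm 1.5 m, τ = 82 × 1.5 = 123 N·m counterclockwise.
Weight: 35 × 10 = 350 N down at 1.3 m → arm 1 m, τ = 350 × 1 = 350 N·m clockwise.
Net moment of existing loads = 189.7 N·m clockwise.
The load weighs 36 × 10 = 360 N and must supply an equal counterclockwise moment, so its lever arm about the knife-edge support is 189.7 / 360 = 0.527 m.
That puts it at 2.3 + 0.527 = 2.83 m from the right end.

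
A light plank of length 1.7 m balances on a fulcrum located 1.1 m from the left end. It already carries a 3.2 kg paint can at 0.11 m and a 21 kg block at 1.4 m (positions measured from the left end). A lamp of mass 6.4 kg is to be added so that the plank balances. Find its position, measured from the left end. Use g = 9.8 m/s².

x ≈ 0.611 m from the left end

Take moments about the fulcrum (at 1.1 m from the left end).
Paint can: 3.2 × 9.8 = 31.36 N down at 0.11 m → arm 0.99 m, τ = 31.36 × 0.99 = 31.05 N·m counterclockwise.
Block: 21 × 9.8 = 205.8 N down at 1.4 m → arm 0.3 m, τ = 205.8 × 0.3 = 61.74 N·m clockwise.
Net moment of existing loads = 30.69 N·m clockwise.
The lamp weighs 6.4 × 9.8 = 62.72 N and must supply an equal counterclockwise moment, so its lever arm about the fulcrum is 30.69 / 62.72 = 0.489 m.
That puts it at 1.1 − 0.489 = 0.611 m from the left end.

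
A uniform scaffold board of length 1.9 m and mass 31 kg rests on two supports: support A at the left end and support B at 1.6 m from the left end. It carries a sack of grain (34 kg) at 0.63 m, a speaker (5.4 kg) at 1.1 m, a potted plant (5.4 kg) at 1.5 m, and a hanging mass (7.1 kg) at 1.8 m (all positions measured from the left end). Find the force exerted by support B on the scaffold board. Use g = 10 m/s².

Take moments about support A.
Beam weight: 31 × 10 = 310 N down at 0.95 m → arm 0.95 m, τ = 310 × 0.95 = 294.5 N·m clockwise.
Sack of grain: 34 × 10 = 340 N down at 0.63 m → arm 0.63 m, τ = 340 × 0.63 = 214.2 N·m clockwise.
Speaker: 5.4 × 10 = 54 N down at 1.1 m → arm 1.1 m, τ = 54 × 1.1 = 59.4 N·m clockwise.
Potted plant: 5.4 × 10 = 54 N down at 1.5 m → arm 1.5 m, τ = 54 × 1.5 = 81 N·m clockwise.
Hanging mass: 7.1 × 10 = 71 N down at 1.8 m → arm 1.8 m, τ = 71 × 1.8 = 127.8 N·m clockwise.
Net load moment about support A = 776.9 N·m clockwise.
Reaction R at support B is upward at 1.6 m, arm 1.6 m → moment R × 1.6 counterclockwise.
Balancing moments: R × 1.6 = 776.9, giving R = 486 N.

R_B ≈ 486 N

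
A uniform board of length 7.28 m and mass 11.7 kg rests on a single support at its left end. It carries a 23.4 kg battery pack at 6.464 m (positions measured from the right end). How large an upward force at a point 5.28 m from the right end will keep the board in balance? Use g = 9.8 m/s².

Choose the left end as the axis so the unknown pivot reaction has zero arm there.
Beam weight: 11.7 × 9.8 = 114.7 N down at 3.64 m → arm 3.64 m, τ = 114.7 × 3.64 = 417.5 N·m clockwise.
Battery pack: 23.4 × 9.8 = 229.3 N down at 6.464 m → arm 0.816 m, τ = 229.3 × 0.816 = 187.1 N·m clockwise.
Net moment of the loads = 604.6 N·m clockwise.
The upward force F acts at a point 5.28 m from the right end, arm 2 m, giving F × 2 counterclockwise.
For rotational equilibrium, F × 2 = 604.6, so F = 604.6 / 2 = 302 N.

F ≈ 302 N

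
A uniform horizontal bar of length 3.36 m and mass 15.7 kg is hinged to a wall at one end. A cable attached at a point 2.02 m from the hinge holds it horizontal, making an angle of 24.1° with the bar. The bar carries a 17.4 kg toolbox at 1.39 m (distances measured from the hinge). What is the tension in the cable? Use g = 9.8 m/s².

Sum moments about the hinge (the unknown hinge reaction has zero arm there).
Beam weight: 15.7 × 9.8 = 153.9 N down at 1.68 m → arm 1.68 m, τ = 153.9 × 1.68 = 258.6 N·m clockwise.
Toolbox: 17.4 × 9.8 = 170.5 N down at 1.39 m → arm 1.39 m, τ = 170.5 × 1.39 = 237 N·m clockwise.
Total clockwise load moment = 495.6 N·m.
The cable tension T acts at 2.02 m; only its component perpendicular to the bar, T sinθ, produces torque. sin 24.1° = 0.4083.
For rotational equilibrium, T × 2.02 × 0.4083 = 495.6, so T = 495.6 / 0.8248 = 601 N.

T ≈ 601 N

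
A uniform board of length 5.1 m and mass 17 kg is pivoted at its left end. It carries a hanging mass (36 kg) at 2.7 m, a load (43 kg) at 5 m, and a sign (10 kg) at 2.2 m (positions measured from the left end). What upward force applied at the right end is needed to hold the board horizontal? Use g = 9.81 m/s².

Take moments about the left end.
Beam weight: 17 × 9.81 = 166.8 N down at 2.55 m → arm 2.55 m, τ = 166.8 × 2.55 = 425.3 N·m clockwise.
Hanging mass: 36 × 9.81 = 353.2 N down at 2.7 m → arm 2.7 m, τ = 353.2 × 2.7 = 953.6 N·m clockwise.
Load: 43 × 9.81 = 421.8 N down at 5 m → arm 5 m, τ = 421.8 × 5 = 2109 N·m clockwise.
Sign: 10 × 9.81 = 98.1 N down at 2.2 m → arm 2.2 m, τ = 98.1 × 2.2 = 215.8 N·m clockwise.
Net moment of the loads = 3704 N·m clockwise.
The upward force F acts at the right end, arm 5.1 m, giving F × 5.1 counterclockwise.
For rotational equilibrium, F × 5.1 = 3704, so F = 3704 / 5.1 = 726 N.

F ≈ 726 N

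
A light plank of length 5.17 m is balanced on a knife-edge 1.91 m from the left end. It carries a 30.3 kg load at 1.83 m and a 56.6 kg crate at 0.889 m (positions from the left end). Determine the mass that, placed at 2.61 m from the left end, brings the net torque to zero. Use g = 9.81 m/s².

m ≈ 86 kg

Choose the knife-edge (at 1.91 m from the left end) as the axis so the support reaction has zero arm there.
Load: 30.3 × 9.81 = 297.2 N down at 1.83 m → arm 0.08 m, τ = 297.2 × 0.08 = 23.78 N·m counterclockwise.
Crate: 56.6 × 9.81 = 555.2 N down at 0.889 m → arm 1.021 m, τ = 555.2 × 1.021 = 566.9 N·m counterclockwise.
Net moment of known loads = 590.7 N·m counterclockwise.
An unknown mass m at 2.61 m has arm 0.7 m; its moment is m·g·0.7 clockwise.
Balancing moments: m × 9.81 × 0.7 = 590.7, giving m = 590.7 / (9.81 × 0.7) = 86 kg.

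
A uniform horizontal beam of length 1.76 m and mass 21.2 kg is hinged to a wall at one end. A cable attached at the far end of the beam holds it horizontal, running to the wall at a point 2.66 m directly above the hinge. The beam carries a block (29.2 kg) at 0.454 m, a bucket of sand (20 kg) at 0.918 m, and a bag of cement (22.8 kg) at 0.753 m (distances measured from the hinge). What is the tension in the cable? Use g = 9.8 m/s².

Choose the hinge as the axis so the unknown hinge reaction has zero arm there.
Beam weight: 21.2 × 9.8 = 207.8 N down at 0.88 m → arm 0.88 m, τ = 207.8 × 0.88 = 182.9 N·m clockwise.
Block: 29.2 × 9.8 = 286.2 N down at 0.454 m → arm 0.454 m, τ = 286.2 × 0.454 = 129.9 N·m clockwise.
Bucket of sand: 20 × 9.8 = 196 N down at 0.918 m → arm 0.918 m, τ = 196 × 0.918 = 179.9 N·m clockwise.
Bag of cement: 22.8 × 9.8 = 223.4 N down at 0.753 m → arm 0.753 m, τ = 223.4 × 0.753 = 168.2 N·m clockwise.
Total clockwise load moment = 660.9 N·m.
The cable tension T acts at 1.76 m; only its component perpendicular to the beam, T sinθ, produces torque. sinθ = h/√(h²+d²) = 2.66/√(2.66²+1.76²) = 0.834.
Setting net torque to zero: T × 1.76 × 0.834 = 660.9 → T = 660.9 / 1.468 = 450 N.

T ≈ 450 N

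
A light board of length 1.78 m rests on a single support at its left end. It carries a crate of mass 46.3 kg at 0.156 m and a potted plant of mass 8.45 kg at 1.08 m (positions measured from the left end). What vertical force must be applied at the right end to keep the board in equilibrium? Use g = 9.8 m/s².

Choose the left end as the axis so the unknown pivot reaction has zero arm there.
Crate: 46.3 × 9.8 = 453.7 N down at 0.156 m → arm 0.156 m, τ = 453.7 × 0.156 = 70.78 N·m clockwise.
Potted plant: 8.45 × 9.8 = 82.81 N down at 1.08 m → arm 1.08 m, τ = 82.81 × 1.08 = 89.43 N·m clockwise.
Net moment of the loads = 160.2 N·m clockwise.
The upward force F acts at the right end, arm 1.78 m, giving F × 1.78 counterclockwise.
Balancing moments: F × 1.78 = 160.2, giving F = 160.2 / 1.78 = 90 N.

F ≈ 90 N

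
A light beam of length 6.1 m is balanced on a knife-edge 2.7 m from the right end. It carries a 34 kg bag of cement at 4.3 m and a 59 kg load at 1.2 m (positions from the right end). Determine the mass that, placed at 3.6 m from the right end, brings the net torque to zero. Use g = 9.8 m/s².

Taking torques about the knife-edge (at 2.7 m from the right end):
Bag of cement: 34 × 9.8 = 333.2 N down at 4.3 m → arm 1.6 m, τ = 333.2 × 1.6 = 533.1 N·m counterclockwise.
Load: 59 × 9.8 = 578.2 N down at 1.2 m → arm 1.5 m, τ = 578.2 × 1.5 = 867.3 N·m clockwise.
Net moment of known loads = 334.2 N·m clockwise.
An unknown mass m at 3.6 m has arm 0.9 m; its moment is m·g·0.9 counterclockwise.
Balancing moments: m × 9.8 × 0.9 = 334.2, giving m = 334.2 / (9.8 × 0.9) = 37.9 kg.

m ≈ 37.9 kg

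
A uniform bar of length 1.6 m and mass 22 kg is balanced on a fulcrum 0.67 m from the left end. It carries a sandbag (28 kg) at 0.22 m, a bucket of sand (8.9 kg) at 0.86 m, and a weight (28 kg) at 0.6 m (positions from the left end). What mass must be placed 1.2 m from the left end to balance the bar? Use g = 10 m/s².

m ≈ 18.9 kg

Choose the fulcrum (at 0.67 m from the left end) as the axis so the support reaction has zero arm there.
Beam weight: 22 × 10 = 220 N down at 0.8 m → arm 0.13 m, τ = 220 × 0.13 = 28.6 N·m clockwise.
Sandbag: 28 × 10 = 280 N down at 0.22 m → arm 0.45 m, τ = 280 × 0.45 = 126 N·m counterclockwise.
Bucket of sand: 8.9 × 10 = 89 N down at 0.86 m → arm 0.19 m, τ = 89 × 0.19 = 16.91 N·m clockwise.
Weight: 28 × 10 = 280 N down at 0.6 m → arm 0.07 m, τ = 280 × 0.07 = 19.6 N·m counterclockwise.
Net moment of known loads = 100.1 N·m counterclockwise.
An unknown mass m at 1.2 m has arm 0.53 m; its moment is m·g·0.53 clockwise.
Setting net torque to zero: m × 10 × 0.53 = 100.1 → m = 100.1 / (10 × 0.53) = 18.9 kg.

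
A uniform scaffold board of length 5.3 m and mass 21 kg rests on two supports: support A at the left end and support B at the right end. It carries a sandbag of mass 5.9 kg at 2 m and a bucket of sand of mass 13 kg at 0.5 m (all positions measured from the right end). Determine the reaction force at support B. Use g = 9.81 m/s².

R_B ≈ 255 N

Sum moments about support A (its reaction then has zero moment arm).
Beam weight: 21 × 9.81 = 206 N down at 2.65 m → arm 2.65 m, τ = 206 × 2.65 = 545.9 N·m clockwise.
Sandbag: 5.9 × 9.81 = 57.88 N down at 2 m → arm 3.3 m, τ = 57.88 × 3.3 = 191 N·m clockwise.
Bucket of sand: 13 × 9.81 = 127.5 N down at 0.5 m → arm 4.8 m, τ = 127.5 × 4.8 = 612 N·m clockwise.
Net load moment about support A = 1349 N·m clockwise.
Reaction R at support B is upward at 0 m, arm 5.3 m → moment R × 5.3 counterclockwise.
Balancing moments: R × 5.3 = 1349, giving R = 255 N.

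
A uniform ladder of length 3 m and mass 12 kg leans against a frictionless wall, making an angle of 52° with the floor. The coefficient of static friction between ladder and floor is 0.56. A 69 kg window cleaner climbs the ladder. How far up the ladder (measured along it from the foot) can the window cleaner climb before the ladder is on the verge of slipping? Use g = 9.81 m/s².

d ≈ 2.26 m

Taking torques about the foot of the ladder:
Ladder weight 12×9.81 = 117.7 N acts at 1.5 m along the ladder; its horizontal arm is 1.5·cos52° = 0.9235 m → τ = 108.7 N·m clockwise.
Window cleaner weight 69×9.81 = 676.9 N at distance d → arm d·cos52° → τ = 676.9·d·0.6157 clockwise.
Wall normal N at the top has arm L sinθ = 2.364 m counterclockwise, so Στ = 0 gives N·2.364 = 108.7 + 416.8·d.
ΣFy = 0 ⇒ N_floor = 794.6 N, so the maximum friction is μ_s·N_floor = 0.56×794.6 = 445 N. ΣFx = 0 ⇒ N_wall = f, so at the slipping point N = 445 N.
Substituting: 445×2.364 = 108.7 + 416.8·d ⇒ d = (1052 − 108.7) / 416.8 = 2.26 m.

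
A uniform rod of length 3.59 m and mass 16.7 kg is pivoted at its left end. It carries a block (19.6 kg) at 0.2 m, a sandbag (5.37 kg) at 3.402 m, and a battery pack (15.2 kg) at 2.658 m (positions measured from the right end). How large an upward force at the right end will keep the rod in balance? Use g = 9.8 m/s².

F ≈ 305 N

About the left end:
Beam weight: 16.7 × 9.8 = 163.7 N down at 1.795 m → arm 1.795 m, τ = 163.7 × 1.795 = 293.8 N·m clockwise.
Block: 19.6 × 9.8 = 192.1 N down at 0.2 m → arm 3.39 m, τ = 192.1 × 3.39 = 651.2 N·m clockwise.
Sandbag: 5.37 × 9.8 = 52.63 N down at 3.402 m → arm 0.188 m, τ = 52.63 × 0.188 = 9.894 N·m clockwise.
Battery pack: 15.2 × 9.8 = 149 N down at 2.658 m → arm 0.932 m, τ = 149 × 0.932 = 138.9 N·m clockwise.
Net moment of the loads = 1094 N·m clockwise.
The upward force F acts at the right end, arm 3.59 m, giving F × 3.59 counterclockwise.
Balancing moments: F × 3.59 = 1094, giving F = 1094 / 3.59 = 305 N.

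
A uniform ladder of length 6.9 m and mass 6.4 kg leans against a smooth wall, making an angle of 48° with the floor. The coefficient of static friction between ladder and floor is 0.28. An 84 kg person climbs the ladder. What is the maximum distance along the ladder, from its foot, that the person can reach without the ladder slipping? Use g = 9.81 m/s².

Choose the foot of the ladder as the axis so the floor normal and friction both act there and drop out.
Ladder weight 6.4×9.81 = 62.78 N acts at 3.45 m along the ladder; its horizontal arm is 3.45·cos48° = 2.309 m → τ = 145 N·m clockwise.
Person weight 84×9.81 = 824 N at distance d → arm d·cos48° → τ = 824·d·0.6691 clockwise.
Wall normal N at the top has arm L sinθ = 5.128 m counterclockwise, so Στ = 0 gives N·5.128 = 145 + 551.3·d.
ΣFy = 0 ⇒ N_floor = 886.8 N, so the maximum friction is μ_s·N_floor = 0.28×886.8 = 248.3 N. ΣFx = 0 ⇒ N_wall = f, so at the slipping point N = 248.3 N.
Substituting: 248.3×5.128 = 145 + 551.3·d ⇒ d = (1273 − 145) / 551.3 = 2.05 m.

d ≈ 2.05 m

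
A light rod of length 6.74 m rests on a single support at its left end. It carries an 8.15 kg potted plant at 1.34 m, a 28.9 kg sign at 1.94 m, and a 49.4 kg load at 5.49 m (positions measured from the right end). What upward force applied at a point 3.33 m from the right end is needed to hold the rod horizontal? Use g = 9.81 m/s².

Sum moments about the left end (the unknown pivot reaction has zero arm there).
Potted plant: 8.15 × 9.81 = 79.95 N down at 1.34 m → arm 5.4 m, τ = 79.95 × 5.4 = 431.7 N·m clockwise.
Sign: 28.9 × 9.81 = 283.5 N down at 1.94 m → arm 4.8 m, τ = 283.5 × 4.8 = 1361 N·m clockwise.
Load: 49.4 × 9.81 = 484.6 N down at 5.49 m → arm 1.25 m, τ = 484.6 × 1.25 = 605.8 N·m clockwise.
Net moment of the loads = 2398 N·m clockwise.
The upward force F acts at a point 3.33 m from the right end, arm 3.41 m, giving F × 3.41 counterclockwise.
Setting net torque to zero: F × 3.41 = 2398 → F = 2398 / 3.41 = 703 N.

F ≈ 703 N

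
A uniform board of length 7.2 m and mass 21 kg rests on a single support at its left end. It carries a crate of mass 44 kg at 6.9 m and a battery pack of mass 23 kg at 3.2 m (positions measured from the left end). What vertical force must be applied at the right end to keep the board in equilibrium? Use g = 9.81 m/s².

Choose the left end as the axis so the unknown pivot reaction has zero arm there.
Beam weight: 21 × 9.81 = 206 N down at 3.6 m → arm 3.6 m, τ = 206 × 3.6 = 741.6 N·m clockwise.
Crate: 44 × 9.81 = 431.6 N down at 6.9 m → arm 6.9 m, τ = 431.6 × 6.9 = 2978 N·m clockwise.
Battery pack: 23 × 9.81 = 225.6 N down at 3.2 m → arm 3.2 m, τ = 225.6 × 3.2 = 721.9 N·m clockwise.
Net moment of the loads = 4442 N·m clockwise.
The upward force F acts at the right end, arm 7.2 m, giving F × 7.2 counterclockwise.
Setting net torque to zero: F × 7.2 = 4442 → F = 4442 / 7.2 = 617 N.

F ≈ 617 N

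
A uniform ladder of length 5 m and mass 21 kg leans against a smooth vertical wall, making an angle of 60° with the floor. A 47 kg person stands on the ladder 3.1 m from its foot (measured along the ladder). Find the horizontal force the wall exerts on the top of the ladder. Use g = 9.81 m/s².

Taking torques about the foot of the ladder:
Ladder weight 21×9.81 = 206 N acts at 2.5 m along the ladder; its horizontal arm is 2.5·cos60° = 1.25 m → τ = 257.5 N·m clockwise.
Person: 47×9.81 = 461.1 N at 3.1 m → arm 1.55 m → τ = 714.7 N·m clockwise.
Wall normal N acts horizontally at the top; its moment arm is the height L sinθ = 5·sin60° = 4.33 m, counterclockwise.
Setting net torque to zero: N × 4.33 = 972.2 → N = 225 N.

N_wall ≈ 225 N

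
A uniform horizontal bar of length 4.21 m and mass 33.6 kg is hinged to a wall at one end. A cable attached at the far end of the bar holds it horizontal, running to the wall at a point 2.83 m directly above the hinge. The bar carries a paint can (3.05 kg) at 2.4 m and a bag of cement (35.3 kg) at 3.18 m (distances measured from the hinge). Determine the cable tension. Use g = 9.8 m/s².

Take moments about the hinge.
Beam weight: 33.6 × 9.8 = 329.3 N down at 2.105 m → arm 2.105 m, τ = 329.3 × 2.105 = 693.2 N·m clockwise.
Paint can: 3.05 × 9.8 = 29.89 N down at 2.4 m → arm 2.4 m, τ = 29.89 × 2.4 = 71.74 N·m clockwise.
Bag of cement: 35.3 × 9.8 = 345.9 N down at 3.18 m → arm 3.18 m, τ = 345.9 × 3.18 = 1100 N·m clockwise.
Total clockwise load moment = 1865 N·m.
The cable tension T acts at 4.21 m; only its component perpendicular to the bar, T sinθ, produces torque. sinθ = h/√(h²+d²) = 2.83/√(2.83²+4.21²) = 0.5579.
Balancing moments: T × 4.21 × 0.5579 = 1865, giving T = 1865 / 2.349 = 794 N.

T ≈ 794 N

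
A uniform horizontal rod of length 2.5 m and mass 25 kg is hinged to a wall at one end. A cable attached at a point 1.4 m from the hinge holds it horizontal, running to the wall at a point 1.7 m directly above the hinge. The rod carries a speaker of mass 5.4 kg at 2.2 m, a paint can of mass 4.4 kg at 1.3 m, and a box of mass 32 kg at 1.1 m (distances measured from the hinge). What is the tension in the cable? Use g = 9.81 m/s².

T ≈ 763 N

Take moments about the hinge.
Beam weight: 25 × 9.81 = 245.2 N down at 1.25 m → arm 1.25 m, τ = 245.2 × 1.25 = 306.5 N·m clockwise.
Speaker: 5.4 × 9.81 = 52.97 N down at 2.2 m → arm 2.2 m, τ = 52.97 × 2.2 = 116.5 N·m clockwise.
Paint can: 4.4 × 9.81 = 43.16 N down at 1.3 m → arm 1.3 m, τ = 43.16 × 1.3 = 56.11 N·m clockwise.
Box: 32 × 9.81 = 313.9 N down at 1.1 m → arm 1.1 m, τ = 313.9 × 1.1 = 345.3 N·m clockwise.
Total clockwise load moment = 824.4 N·m.
The cable tension T acts at 1.4 m; only its component perpendicular to the rod, T sinθ, produces torque. sinθ = h/√(h²+d²) = 1.7/√(1.7²+1.4²) = 0.7719.
Balancing moments: T × 1.4 × 0.7719 = 824.4, giving T = 824.4 / 1.081 = 763 N.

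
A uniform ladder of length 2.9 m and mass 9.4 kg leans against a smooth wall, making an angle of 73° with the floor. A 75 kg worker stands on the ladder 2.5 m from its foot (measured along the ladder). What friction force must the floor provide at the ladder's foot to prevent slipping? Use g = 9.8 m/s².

f ≈ 208 N

Taking torques about the foot of the ladder:
Ladder weight 9.4×9.8 = 92.12 N acts at 1.45 m along the ladder; its horizontal arm is 1.45·cos73° = 0.4239 m → τ = 39.05 N·m clockwise.
Worker: 75×9.8 = 735 N at 2.5 m → arm 0.7309 m → τ = 537.2 N·m clockwise.
Wall normal N acts horizontally at the top; its moment arm is the height L sinθ = 2.9·sin73° = 2.773 m, counterclockwise.
Balancing moments: N × 2.773 = 576.2, giving N = 208 N.
ΣFx = 0: friction at the foot balances the wall's push, so f = N_wall = 208 N.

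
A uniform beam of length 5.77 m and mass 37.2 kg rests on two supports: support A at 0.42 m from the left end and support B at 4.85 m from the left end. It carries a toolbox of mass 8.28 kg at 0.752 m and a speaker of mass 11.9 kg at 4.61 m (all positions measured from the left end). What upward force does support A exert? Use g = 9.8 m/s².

R_A ≈ 243 N

Take moments about support B.
Beam weight: 37.2 × 9.8 = 364.6 N down at 2.885 m → arm 1.965 m, τ = 364.6 × 1.965 = 716.4 N·m counterclockwise.
Toolbox: 8.28 × 9.8 = 81.14 N down at 0.752 m → arm 4.098 m, τ = 81.14 × 4.098 = 332.5 N·m counterclockwise.
Speaker: 11.9 × 9.8 = 116.6 N down at 4.61 m → arm 0.24 m, τ = 116.6 × 0.24 = 27.98 N·m counterclockwise.
Net load moment about support B = 1077 N·m counterclockwise.
Reaction R at support A is upward at 0.42 m, arm 4.43 m → moment R × 4.43 clockwise.
Στ = 0 ⇒ R × 4.43 = 1077 ⇒ R = 243 N.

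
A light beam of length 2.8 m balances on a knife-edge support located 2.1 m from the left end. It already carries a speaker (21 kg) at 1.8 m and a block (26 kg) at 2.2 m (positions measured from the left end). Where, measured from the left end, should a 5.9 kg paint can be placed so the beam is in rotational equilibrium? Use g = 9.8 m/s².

Choose the knife-edge support (at 2.1 m from the left end) as the axis so the support reaction has zero arm there.
Speaker: 21 × 9.8 = 205.8 N down at 1.8 m → arm 0.3 m, τ = 205.8 × 0.3 = 61.74 N·m counterclockwise.
Block: 26 × 9.8 = 254.8 N down at 2.2 m → arm 0.1 m, τ = 254.8 × 0.1 = 25.48 N·m clockwise.
Net moment of existing loads = 36.26 N·m counterclockwise.
The paint can weighs 5.9 × 9.8 = 57.82 N and must supply an equal clockwise moment, so its lever arm about the knife-edge support is 36.26 / 57.82 = 0.627 m.
That puts it at 2.1 + 0.627 = 2.73 m from the left end.

x ≈ 2.73 m from the left end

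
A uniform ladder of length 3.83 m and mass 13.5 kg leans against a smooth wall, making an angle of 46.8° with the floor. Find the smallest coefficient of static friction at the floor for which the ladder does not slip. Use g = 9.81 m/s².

Sum moments about the foot of the ladder (the floor normal and friction both act there and drop out).
Ladder weight 13.5×9.81 = 132.4 N acts at 1.915 m along the ladder; its horizontal arm is 1.915·cos46.8° = 1.311 m → τ = 173.6 N·m clockwise.
Wall normal N acts horizontally at the top; its moment arm is the height L sinθ = 3.83·sin46.8° = 2.792 m, counterclockwise.
Balancing moments: N × 2.792 = 173.6, giving N = 62.18 N.
ΣFx = 0 ⇒ f = N_wall = 62.18 N. ΣFy = 0 ⇒ N_floor = 132.4 N.
μ_min = f / N_floor = 62.18 / 132.4 = 0.47.

μ_min ≈ 0.47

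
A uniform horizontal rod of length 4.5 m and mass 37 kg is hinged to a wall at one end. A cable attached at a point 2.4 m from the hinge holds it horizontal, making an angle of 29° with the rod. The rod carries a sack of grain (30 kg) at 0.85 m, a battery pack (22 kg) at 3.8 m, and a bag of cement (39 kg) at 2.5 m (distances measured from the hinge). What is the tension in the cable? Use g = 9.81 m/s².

T ≈ 2440 N

Taking torques about the hinge:
Beam weight: 37 × 9.81 = 363 N down at 2.25 m → arm 2.25 m, τ = 363 × 2.25 = 816.8 N·m clockwise.
Sack of grain: 30 × 9.81 = 294.3 N down at 0.85 m → arm 0.85 m, τ = 294.3 × 0.85 = 250.2 N·m clockwise.
Battery pack: 22 × 9.81 = 215.8 N down at 3.8 m → arm 3.8 m, τ = 215.8 × 3.8 = 820 N·m clockwise.
Bag of cement: 39 × 9.81 = 382.6 N down at 2.5 m → arm 2.5 m, τ = 382.6 × 2.5 = 956.5 N·m clockwise.
Total clockwise load moment = 2844 N·m.
The cable tension T acts at 2.4 m; only its component perpendicular to the rod, T sinθ, produces torque. sin 29° = 0.4848.
Στ = 0 ⇒ T × 2.4 × 0.4848 = 2844 ⇒ T = 2844 / 1.164 = 2440 N.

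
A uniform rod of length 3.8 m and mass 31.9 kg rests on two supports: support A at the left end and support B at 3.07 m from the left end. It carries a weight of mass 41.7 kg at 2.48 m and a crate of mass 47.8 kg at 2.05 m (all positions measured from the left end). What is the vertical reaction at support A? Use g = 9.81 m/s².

Sum moments about support B (its reaction then has zero moment arm).
Beam weight: 31.9 × 9.81 = 312.9 N down at 1.9 m → arm 1.17 m, τ = 312.9 × 1.17 = 366.1 N·m counterclockwise.
Weight: 41.7 × 9.81 = 409.1 N down at 2.48 m → arm 0.59 m, τ = 409.1 × 0.59 = 241.4 N·m counterclockwise.
Crate: 47.8 × 9.81 = 468.9 N down at 2.05 m → arm 1.02 m, τ = 468.9 × 1.02 = 478.3 N·m counterclockwise.
Net load moment about support B = 1086 N·m counterclockwise.
Reaction R at support A is upward at 0 m, arm 3.07 m → moment R × 3.07 clockwise.
Setting net torque to zero: R × 3.07 = 1086 → R = 354 N.

R_A ≈ 354 N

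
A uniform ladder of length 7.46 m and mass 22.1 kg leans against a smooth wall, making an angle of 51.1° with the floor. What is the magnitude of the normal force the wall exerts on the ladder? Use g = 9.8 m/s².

Take moments about the foot of the ladder.
Ladder weight 22.1×9.8 = 216.6 N acts at 3.73 m along the ladder; its horizontal arm is 3.73·cos51.1° = 2.342 m → τ = 507.3 N·m clockwise.
Wall normal N acts horizontally at the top; its moment arm is the height L sinθ = 7.46·sin51.1° = 5.806 m, counterclockwise.
For rotational equilibrium, N × 5.806 = 507.3, so N = 87.4 N.

N_wall ≈ 87.4 N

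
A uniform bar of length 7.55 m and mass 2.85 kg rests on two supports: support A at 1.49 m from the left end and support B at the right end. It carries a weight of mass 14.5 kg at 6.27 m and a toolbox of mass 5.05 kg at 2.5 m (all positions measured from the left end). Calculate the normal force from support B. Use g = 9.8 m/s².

R_B ≈ 131 N

Choose support A as the axis so its reaction then has zero moment arm.
Beam weight: 2.85 × 9.8 = 27.93 N down at 3.775 m → arm 2.285 m, τ = 27.93 × 2.285 = 63.82 N·m clockwise.
Weight: 14.5 × 9.8 = 142.1 N down at 6.27 m → arm 4.78 m, τ = 142.1 × 4.78 = 679.2 N·m clockwise.
Toolbox: 5.05 × 9.8 = 49.49 N down at 2.5 m → arm 1.01 m, τ = 49.49 × 1.01 = 49.98 N·m clockwise.
Net load moment about support A = 793 N·m clockwise.
Reaction R at support B is upward at 7.55 m, arm 6.06 m → moment R × 6.06 counterclockwise.
Setting net torque to zero: R × 6.06 = 793 → R = 131 N.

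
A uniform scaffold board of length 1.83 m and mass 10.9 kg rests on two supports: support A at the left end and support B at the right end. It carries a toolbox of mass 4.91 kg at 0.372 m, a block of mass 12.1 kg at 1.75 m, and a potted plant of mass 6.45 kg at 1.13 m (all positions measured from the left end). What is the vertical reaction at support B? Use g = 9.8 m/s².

Taking torques about support A:
Beam weight: 10.9 × 9.8 = 106.8 N down at 0.915 m → arm 0.915 m, τ = 106.8 × 0.915 = 97.72 N·m clockwise.
Toolbox: 4.91 × 9.8 = 48.12 N down at 0.372 m → arm 0.372 m, τ = 48.12 × 0.372 = 17.9 N·m clockwise.
Block: 12.1 × 9.8 = 118.6 N down at 1.75 m → arm 1.75 m, τ = 118.6 × 1.75 = 207.5 N·m clockwise.
Potted plant: 6.45 × 9.8 = 63.21 N down at 1.13 m → arm 1.13 m, τ = 63.21 × 1.13 = 71.43 N·m clockwise.
Net load moment about support A = 394.6 N·m clockwise.
Reaction R at support B is upward at 1.83 m, arm 1.83 m → moment R × 1.83 counterclockwise.
Balancing moments: R × 1.83 = 394.6, giving R = 216 N.

R_B ≈ 216 N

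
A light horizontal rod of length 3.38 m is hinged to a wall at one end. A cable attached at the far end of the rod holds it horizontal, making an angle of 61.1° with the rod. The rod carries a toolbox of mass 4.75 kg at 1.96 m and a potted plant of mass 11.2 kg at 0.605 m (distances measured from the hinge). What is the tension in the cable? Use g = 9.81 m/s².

Sum moments about the hinge (the unknown hinge reaction has zero arm there).
Toolbox: 4.75 × 9.81 = 46.6 N down at 1.96 m → arm 1.96 m, τ = 46.6 × 1.96 = 91.34 N·m clockwise.
Potted plant: 11.2 × 9.81 = 109.9 N down at 0.605 m → arm 0.605 m, τ = 109.9 × 0.605 = 66.49 N·m clockwise.
Total clockwise load moment = 157.8 N·m.
The cable tension T acts at 3.38 m; only its component perpendicular to the rod, T sinθ, produces torque. sin 61.1° = 0.8755.
Στ = 0 ⇒ T × 3.38 × 0.8755 = 157.8 ⇒ T = 157.8 / 2.959 = 53.3 N.

T ≈ 53.3 N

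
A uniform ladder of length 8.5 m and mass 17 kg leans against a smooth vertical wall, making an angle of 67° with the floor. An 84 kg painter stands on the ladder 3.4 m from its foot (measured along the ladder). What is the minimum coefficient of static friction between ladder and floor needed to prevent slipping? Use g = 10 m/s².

μ_min ≈ 0.177

Sum moments about the foot of the ladder (the floor normal and friction both act there and drop out).
Ladder weight 17×10 = 170 N acts at 4.25 m along the ladder; its horizontal arm is 4.25·cos67° = 1.661 m → τ = 282.4 N·m clockwise.
Painter: 84×10 = 840 N at 3.4 m → arm 1.328 m → τ = 1116 N·m clockwise.
Wall normal N acts horizontally at the top; its moment arm is the height L sinθ = 8.5·sin67° = 7.824 m, counterclockwise.
For rotational equilibrium, N × 7.824 = 1398, so N = 178.7 N.
ΣFx = 0 ⇒ f = N_wall = 178.7 N. ΣFy = 0 ⇒ N_floor = 1010 N.
μ_min = f / N_floor = 178.7 / 1010 = 0.177.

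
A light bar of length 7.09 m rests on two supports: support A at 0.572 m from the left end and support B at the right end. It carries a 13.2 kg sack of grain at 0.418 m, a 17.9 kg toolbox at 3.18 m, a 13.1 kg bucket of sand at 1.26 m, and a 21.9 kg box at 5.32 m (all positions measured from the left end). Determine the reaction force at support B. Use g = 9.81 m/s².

Choose support A as the axis so its reaction then has zero moment arm.
Sack of grain: 13.2 × 9.81 = 129.5 N down at 0.418 m → arm 0.154 m, τ = 129.5 × 0.154 = 19.94 N·m counterclockwise.
Toolbox: 17.9 × 9.81 = 175.6 N down at 3.18 m → arm 2.608 m, τ = 175.6 × 2.608 = 458 N·m clockwise.
Bucket of sand: 13.1 × 9.81 = 128.5 N down at 1.26 m → arm 0.688 m, τ = 128.5 × 0.688 = 88.41 N·m clockwise.
Box: 21.9 × 9.81 = 214.8 N down at 5.32 m → arm 4.748 m, τ = 214.8 × 4.748 = 1020 N·m clockwise.
Net load moment about support A = 1546 N·m clockwise.
Reaction R at support B is upward at 7.09 m, arm 6.518 m → moment R × 6.518 counterclockwise.
For rotational equilibrium, R × 6.518 = 1546, so R = 237 N.

R_B ≈ 237 N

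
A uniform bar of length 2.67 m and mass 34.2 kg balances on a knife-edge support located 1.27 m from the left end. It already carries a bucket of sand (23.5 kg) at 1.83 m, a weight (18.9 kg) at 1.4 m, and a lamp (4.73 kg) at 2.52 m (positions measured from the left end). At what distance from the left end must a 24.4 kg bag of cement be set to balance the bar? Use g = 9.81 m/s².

x ≈ 0.297 m from the left end

Take moments about the knife-edge support (at 1.27 m from the left end).
Beam weight: 34.2 × 9.81 = 335.5 N down at 1.335 m → arm 0.065 m, τ = 335.5 × 0.065 = 21.81 N·m clockwise.
Bucket of sand: 23.5 × 9.81 = 230.5 N down at 1.83 m → arm 0.56 m, τ = 230.5 × 0.56 = 129.1 N·m clockwise.
Weight: 18.9 × 9.81 = 185.4 N down at 1.4 m → arm 0.13 m, τ = 185.4 × 0.13 = 24.1 N·m clockwise.
Lamp: 4.73 × 9.81 = 46.4 N down at 2.52 m → arm 1.25 m, τ = 46.4 × 1.25 = 58 N·m clockwise.
Net moment of existing loads = 233 N·m clockwise.
The bag of cement weighs 24.4 × 9.81 = 239.4 N and must supply an equal counterclockwise moment, so its lever arm about the knife-edge support is 233 / 239.4 = 0.973 m.
That puts it at 1.27 − 0.973 = 0.297 m from the left end.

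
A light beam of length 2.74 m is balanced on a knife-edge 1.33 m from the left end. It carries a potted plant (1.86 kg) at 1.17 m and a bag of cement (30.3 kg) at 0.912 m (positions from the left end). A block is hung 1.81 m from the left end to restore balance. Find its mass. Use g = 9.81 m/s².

Take moments about the knife-edge (at 1.33 m from the left end).
Potted plant: 1.86 × 9.81 = 18.25 N down at 1.17 m → arm 0.16 m, τ = 18.25 × 0.16 = 2.92 N·m counterclockwise.
Bag of cement: 30.3 × 9.81 = 297.2 N down at 0.912 m → arm 0.418 m, τ = 297.2 × 0.418 = 124.2 N·m counterclockwise.
Net moment of known loads = 127.1 N·m counterclockwise.
An unknown mass m at 1.81 m has arm 0.48 m; its moment is m·g·0.48 clockwise.
Στ = 0 ⇒ m × 9.81 × 0.48 = 127.1 ⇒ m = 127.1 / (9.81 × 0.48) = 27 kg.

m ≈ 27 kg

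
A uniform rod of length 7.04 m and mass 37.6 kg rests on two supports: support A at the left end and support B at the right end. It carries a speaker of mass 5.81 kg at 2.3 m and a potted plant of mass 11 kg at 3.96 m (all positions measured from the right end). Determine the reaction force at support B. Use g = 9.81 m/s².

Choose support A as the axis so its reaction then has zero moment arm.
Beam weight: 37.6 × 9.81 = 368.9 N down at 3.52 m → arm 3.52 m, τ = 368.9 × 3.52 = 1299 N·m clockwise.
Speaker: 5.81 × 9.81 = 57 N down at 2.3 m → arm 4.74 m, τ = 57 × 4.74 = 270.2 N·m clockwise.
Potted plant: 11 × 9.81 = 107.9 N down at 3.96 m → arm 3.08 m, τ = 107.9 × 3.08 = 332.3 N·m clockwise.
Net load moment about support A = 1902 N·m clockwise.
Reaction R at support B is upward at 0 m, arm 7.04 m → moment R × 7.04 counterclockwise.
For rotational equilibrium, R × 7.04 = 1902, so R = 270 N.

R_B ≈ 270 N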